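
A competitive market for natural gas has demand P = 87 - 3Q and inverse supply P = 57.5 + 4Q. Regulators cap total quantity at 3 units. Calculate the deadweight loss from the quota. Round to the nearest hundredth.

Without the quota, 87 - 3Q = 57.5 + 4Q gives Q* = 4.2143.
At Q = 3 the demand price is 87 - 3(3) = 78 and the supply price is 57.5 + 4(3) = 69.5.
Deadweight loss is the triangle between the curves from 3 to 4.2143: (1/2)(78 - 69.5)(4.2143 - 3) = 5.1607.

5.16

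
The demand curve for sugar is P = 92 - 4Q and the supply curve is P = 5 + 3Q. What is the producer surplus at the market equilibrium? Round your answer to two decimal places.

Setting demand equal to supply, 87 = 7Q, so Q* = 12.4286 and P* = 42.2857.
Producer surplus is the triangle above supply below P*: (1/2)(12.4286)(42.2857 - 5) = (1/2)(12.4286)(37.2857) = 231.7041.

231.70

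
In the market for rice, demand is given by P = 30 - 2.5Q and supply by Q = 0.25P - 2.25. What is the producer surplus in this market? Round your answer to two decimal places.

20.88

Rewriting supply in inverse form: P = 9 + 4Q.
Equilibrium: 30 - 2.5Q = 9 + 4Q, so Q* = 3.2308 and P* = 21.9231.
Producer surplus is the triangle above supply below P*: (1/2)(3.2308)(21.9231 - 9) = (1/2)(3.2308)(12.9231) = 20.8757.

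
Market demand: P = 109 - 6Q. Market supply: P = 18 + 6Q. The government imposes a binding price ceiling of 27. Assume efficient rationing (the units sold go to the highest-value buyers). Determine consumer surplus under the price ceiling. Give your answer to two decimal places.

Free-market equilibrium: 109 - 6Q = 18 + 6Q gives Q* = 7.5833, P* = 63.5.
At the ceiling price 27, quantity supplied is (27 - 18)/6 = 1.5; supply is the short side, so Q = 1.5 trades at P = 27.
The demand price at Q = 1.5 is 100. CS is the trapezoid between demand and 27 over [0, 1.5]: (1/2)[(109 - 27) + (100 - 27)](1.5) = 116.25.

116.25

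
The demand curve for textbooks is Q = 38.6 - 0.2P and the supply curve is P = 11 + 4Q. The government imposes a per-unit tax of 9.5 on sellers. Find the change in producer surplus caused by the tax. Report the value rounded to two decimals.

-83.15

Rewriting demand in inverse form: P = 193 - 5Q.
Without the tax, 193 - 5Q = 11 + 4Q so Q* = 20.2222 and P* = 91.8889.
A tax on sellers shifts supply up by 9.5: 193 - 5Q = 11 + 4Q + 9.5, so Q_t = 19.1667. Buyers pay P_b = 97.1667; sellers receive P_s = P_b - 9.5 = 87.6667.
PS falls from (1/2)(20.2222)(80.8889) = 817.8765 to (1/2)(19.1667)(76.6667) = 734.7222, a change of -83.1543.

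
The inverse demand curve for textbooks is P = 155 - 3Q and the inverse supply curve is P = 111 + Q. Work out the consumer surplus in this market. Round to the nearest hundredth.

Set 155 - 3Q = 111 + Q, which gives 44 = 4Q, so Q* = 11 and P* = 155 - 3(11) = 122.
Consumer surplus is the triangle under demand above P*: (1/2)(11)(155 - 122) = (1/2)(11)(33) = 181.5.

181.50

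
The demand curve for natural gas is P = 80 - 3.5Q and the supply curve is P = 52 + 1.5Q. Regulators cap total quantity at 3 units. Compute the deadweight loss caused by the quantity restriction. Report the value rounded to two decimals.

Without the quota, 80 - 3.5Q = 52 + 1.5Q gives Q* = 5.6.
At Q = 3 the demand price is 80 - 3.5(3) = 69.5 and the supply price is 52 + 1.5(3) = 56.5.
Deadweight loss is the triangle between the curves from 3 to 5.6: (1/2)(69.5 - 56.5)(5.6 - 3) = 16.9.

16.90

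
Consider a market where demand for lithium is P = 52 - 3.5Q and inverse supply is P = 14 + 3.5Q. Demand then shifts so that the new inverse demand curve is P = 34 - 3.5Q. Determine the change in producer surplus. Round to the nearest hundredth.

-37.29

Initial equilibrium: Q_0 = 5.4286, P_0 = 33; CS_0 = (1/2)(5.4286)(19) = 51.5714, PS_0 = (1/2)(5.4286)(19) = 51.5714.
New equilibrium: 34 - 3.5Q = 14 + 3.5Q gives Q_1 = 2.8571, P_1 = 24; CS_1 = 14.2857, PS_1 = 14.2857.
Change in producer surplus = 14.2857 - 51.5714 = -37.2857.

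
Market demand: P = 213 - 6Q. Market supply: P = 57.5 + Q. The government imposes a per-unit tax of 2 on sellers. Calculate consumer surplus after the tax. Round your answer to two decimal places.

1442.59

Without the tax, 213 - 6Q = 57.5 + Q so Q* = 22.2143 and P* = 79.7143.
With the tax, sellers need 2 more per unit: 213 - 6Q = 57.5 + Q + 2, so Q_t = 21.9286. Buyers pay P_b = 81.4286; sellers receive P_s = P_b - 2 = 79.4286.
CS = (1/2)(Q_t)(213 - P_b) = (1/2)(21.9286)(131.5714) = 1442.5867.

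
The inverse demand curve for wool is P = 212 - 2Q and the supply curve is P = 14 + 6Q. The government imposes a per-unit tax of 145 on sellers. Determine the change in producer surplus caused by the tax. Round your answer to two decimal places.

-1706.02

Without the tax, 212 - 2Q = 14 + 6Q so Q* = 24.75 and P* = 162.5.
A tax on sellers shifts supply up by 145: 212 - 2Q = 14 + 6Q + 145, so Q_t = 6.625. Buyers pay P_b = 198.75; sellers receive P_s = P_b - 145 = 53.75.
Producers lose the trapezoid between P_s and P* out to Q_t plus the triangle from Q_t to Q*: change in PS = 131.6719 - 1837.6875 = -1706.0156.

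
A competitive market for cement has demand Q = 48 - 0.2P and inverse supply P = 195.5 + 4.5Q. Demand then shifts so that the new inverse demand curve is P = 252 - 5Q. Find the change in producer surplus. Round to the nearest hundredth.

Rewriting demand in inverse form: P = 240 - 5Q.
Initial equilibrium: Q_0 = 4.6842, P_0 = 216.5789; CS_0 = (1/2)(4.6842)(23.4211) = 54.8546, PS_0 = (1/2)(4.6842)(21.0789) = 49.3691.
New equilibrium: 252 - 5Q = 195.5 + 4.5Q gives Q_1 = 5.9474, P_1 = 222.2632; CS_1 = 88.428, PS_1 = 79.5852.
Change in producer surplus = 79.5852 - 49.3691 = 30.2161.

30.22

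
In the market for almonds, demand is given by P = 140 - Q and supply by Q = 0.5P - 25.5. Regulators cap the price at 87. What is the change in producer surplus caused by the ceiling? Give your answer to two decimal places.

Rewriting supply in inverse form: P = 51 + 2Q.
Without the control, 140 - Q = 51 + 2Q so Q* = 29.6667 and P* = 110.3333.
At the ceiling price 87, quantity supplied is (87 - 51)/2 = 18; supply is the short side, so Q = 18 trades at P = 87.
PS goes from (1/2)(29.6667)(59.3333) = 880.1111 to 324 (computed as (87 - 51)(18) - (1/2)(2)(18)^2), a change of -556.1111.

-556.11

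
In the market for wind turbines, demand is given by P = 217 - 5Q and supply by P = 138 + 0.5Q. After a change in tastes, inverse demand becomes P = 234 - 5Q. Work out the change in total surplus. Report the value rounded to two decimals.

270.45

Initial equilibrium: Q_0 = 14.3636, P_0 = 145.1818; CS_0 = (1/2)(14.3636)(71.8182) = 515.7851, PS_0 = (1/2)(14.3636)(7.1818) = 51.5785.
New equilibrium: 234 - 5Q = 138 + 0.5Q gives Q_1 = 17.4545, P_1 = 146.7273; CS_1 = 761.6529, PS_1 = 76.1653.
Change in total surplus = (761.6529 + 76.1653) - (515.7851 + 51.5785) = 270.4545.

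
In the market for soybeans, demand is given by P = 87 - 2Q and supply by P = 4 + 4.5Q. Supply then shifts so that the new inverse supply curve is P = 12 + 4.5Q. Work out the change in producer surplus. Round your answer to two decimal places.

Initial equilibrium: Q_0 = 12.7692, P_0 = 61.4615; CS_0 = (1/2)(12.7692)(25.5385) = 163.0533, PS_0 = (1/2)(12.7692)(57.4615) = 366.8698.
New equilibrium: 87 - 2Q = 12 + 4.5Q gives Q_1 = 11.5385, P_1 = 63.9231; CS_1 = 133.1361, PS_1 = 299.5562.
Change in producer surplus = 299.5562 - 366.8698 = -67.3136.

-67.31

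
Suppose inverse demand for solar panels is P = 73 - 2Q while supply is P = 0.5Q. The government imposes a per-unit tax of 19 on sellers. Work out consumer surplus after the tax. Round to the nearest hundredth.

466.56

Pre-tax equilibrium: 73 - 2Q = 0.5Q gives Q* = 29.2, P* = 14.6.
A tax on sellers shifts supply up by 19: 73 - 2Q = 0.5Q + 19, so Q_t = 21.6. Buyers pay P_b = 29.8; sellers receive P_s = P_b - 19 = 10.8.
Consumer surplus is the triangle under demand above P_b: (1/2)(21.6)(73 - 29.8) = 466.56.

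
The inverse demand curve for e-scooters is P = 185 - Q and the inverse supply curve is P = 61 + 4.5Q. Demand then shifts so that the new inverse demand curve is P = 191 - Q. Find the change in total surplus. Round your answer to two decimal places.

Initial equilibrium: Q_0 = 22.5455, P_0 = 162.4545; CS_0 = (1/2)(22.5455)(22.5455) = 254.1488, PS_0 = (1/2)(22.5455)(101.4545) = 1143.6694.
New equilibrium: 191 - Q = 61 + 4.5Q gives Q_1 = 23.6364, P_1 = 167.3636; CS_1 = 279.3388, PS_1 = 1257.0248.
Change in total surplus = (279.3388 + 1257.0248) - (254.1488 + 1143.6694) = 138.5455.

138.55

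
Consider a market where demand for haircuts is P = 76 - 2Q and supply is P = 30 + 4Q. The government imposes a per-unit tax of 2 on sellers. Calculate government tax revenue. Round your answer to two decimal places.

Without the tax, 76 - 2Q = 30 + 4Q so Q* = 7.6667 and P* = 60.6667.
A tax on sellers shifts supply up by 2: 76 - 2Q = 30 + 4Q + 2, so Q_t = 7.3333. Buyers pay P_b = 61.3333; sellers receive P_s = P_b - 2 = 59.3333.
Revenue is the tax times quantity traded: 2 x 7.3333 = 14.6667.

14.67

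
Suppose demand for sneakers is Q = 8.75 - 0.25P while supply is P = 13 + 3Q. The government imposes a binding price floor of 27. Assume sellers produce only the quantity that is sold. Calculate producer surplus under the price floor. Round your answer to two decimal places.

Rewriting demand in inverse form: P = 35 - 4Q.
Free-market equilibrium: 35 - 4Q = 13 + 3Q gives Q* = 3.1429, P* = 22.4286.
At the floor price 27, quantity demanded is (35 - 27)/4 = 2; demand is the short side, so Q = 2 trades at P = 27.
The supply price at Q = 2 is 19. PS is the trapezoid between 27 and supply over [0, 2]: (1/2)[(27 - 13) + (27 - 19)](2) = 22.

22.00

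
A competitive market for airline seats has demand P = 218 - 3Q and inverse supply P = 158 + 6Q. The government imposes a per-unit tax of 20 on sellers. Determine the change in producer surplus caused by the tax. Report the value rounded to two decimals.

Pre-tax equilibrium: 218 - 3Q = 158 + 6Q gives Q* = 6.6667, P* = 198.
A tax on sellers shifts supply up by 20: 218 - 3Q = 158 + 6Q + 20, so Q_t = 4.4444. Buyers pay P_b = 204.6667; sellers receive P_s = P_b - 20 = 184.6667.
Producers lose the trapezoid between P_s and P* out to Q_t plus the triangle from Q_t to Q*: change in PS = 59.2593 - 133.3333 = -74.0741.

-74.07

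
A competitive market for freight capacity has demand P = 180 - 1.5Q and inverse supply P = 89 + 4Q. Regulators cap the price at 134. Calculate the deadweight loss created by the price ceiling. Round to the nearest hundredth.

Without the control, 180 - 1.5Q = 89 + 4Q so Q* = 16.5455 and P* = 155.1818.
At the ceiling price 134, quantity supplied is (134 - 89)/4 = 11.25; supply is the short side, so Q = 11.25 trades at P = 134.
At Q = 11.25 the demand price is 163.125 and the supply price is 134. Deadweight loss is the triangle between the curves from 11.25 to 16.5455: (1/2)(163.125 - 134)(16.5455 - 11.25) = 77.1151.

77.12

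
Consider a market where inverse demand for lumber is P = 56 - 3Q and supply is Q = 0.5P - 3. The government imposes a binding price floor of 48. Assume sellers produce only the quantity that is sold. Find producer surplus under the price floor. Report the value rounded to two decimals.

Rewriting supply in inverse form: P = 6 + 2Q.
Free-market equilibrium: 56 - 3Q = 6 + 2Q gives Q* = 10, P* = 26.
At P = 48, buyers demand (56 - 48)/3 = 2.6667 while sellers would supply more, so the quantity traded is 2.6667 at price 48.
The supply price at Q = 2.6667 is 11.3333. PS is the trapezoid between 48 and supply over [0, 2.6667]: (1/2)[(48 - 6) + (48 - 11.3333)](2.6667) = 104.8889.

104.89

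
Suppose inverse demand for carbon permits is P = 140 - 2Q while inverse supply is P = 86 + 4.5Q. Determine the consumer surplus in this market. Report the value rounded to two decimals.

69.02

Set 140 - 2Q = 86 + 4.5Q, which gives 54 = 6.5Q, so Q* = 8.3077 and P* = 140 - 2(8.3077) = 123.3846.
Consumer surplus is the triangle under demand above P*: (1/2)(8.3077)(140 - 123.3846) = (1/2)(8.3077)(16.6154) = 69.0178.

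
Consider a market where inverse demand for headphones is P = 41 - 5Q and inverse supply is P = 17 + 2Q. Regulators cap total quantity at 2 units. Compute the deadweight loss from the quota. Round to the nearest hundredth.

7.14

Unrestricted equilibrium: Q* = (41 - 17)/(5 + 2) = 3.4286.
At Q = 2 the demand price is 41 - 5(2) = 31 and the supply price is 17 + 2(2) = 21.
Deadweight loss is the triangle between the curves from 2 to 3.4286: (1/2)(31 - 21)(3.4286 - 2) = 7.1429.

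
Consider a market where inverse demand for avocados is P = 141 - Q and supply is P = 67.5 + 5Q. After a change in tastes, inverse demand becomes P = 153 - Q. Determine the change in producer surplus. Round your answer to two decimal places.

Initial equilibrium: Q_0 = 12.25, P_0 = 128.75; CS_0 = (1/2)(12.25)(12.25) = 75.0312, PS_0 = (1/2)(12.25)(61.25) = 375.1562.
New equilibrium: 153 - Q = 67.5 + 5Q gives Q_1 = 14.25, P_1 = 138.75; CS_1 = 101.5312, PS_1 = 507.6562.
Change in producer surplus = 507.6562 - 375.1562 = 132.5.

132.50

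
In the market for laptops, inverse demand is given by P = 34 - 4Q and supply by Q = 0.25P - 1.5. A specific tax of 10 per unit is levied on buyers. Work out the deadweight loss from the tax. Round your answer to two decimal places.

Rewriting supply in inverse form: P = 6 + 4Q.
Without the tax, 34 - 4Q = 6 + 4Q so Q* = 3.5 and P* = 20.
A tax on buyers shifts demand down by 10: (34 - 10) - 4Q = 6 + 4Q, so Q_t = 2.25. Buyers pay P_b = 25; sellers receive P_s = P_b - 10 = 15.
Deadweight loss is the triangle between the curves from Q_t to Q*: (1/2)(3.5 - 2.25)(10) = 6.25.

6.25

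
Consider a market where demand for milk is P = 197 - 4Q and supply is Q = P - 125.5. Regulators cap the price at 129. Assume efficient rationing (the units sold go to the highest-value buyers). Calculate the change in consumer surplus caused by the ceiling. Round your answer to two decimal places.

Rewriting supply in inverse form: P = 125.5 + Q.
Free-market equilibrium: 197 - 4Q = 125.5 + Q gives Q* = 14.3, P* = 139.8.
At the ceiling price 129, quantity supplied is (129 - 125.5)/1 = 3.5; supply is the short side, so Q = 3.5 trades at P = 129.
CS goes from (1/2)(14.3)(57.2) = 408.98 to 213.5 (computed as (197 - 129)(3.5) - (1/2)(4)(3.5)^2), a change of -195.48.

-195.48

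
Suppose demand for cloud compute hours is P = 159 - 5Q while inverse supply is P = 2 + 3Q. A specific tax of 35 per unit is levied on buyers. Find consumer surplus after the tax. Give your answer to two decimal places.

581.41

Pre-tax equilibrium: 159 - 5Q = 2 + 3Q gives Q* = 19.625, P* = 60.875.
With the tax, buyers' net willingness to pay falls by 35: (159 - 35) - 5Q = 2 + 3Q, so Q_t = 15.25. Buyers pay P_b = 82.75; sellers receive P_s = P_b - 35 = 47.75.
CS = (1/2)(Q_t)(159 - P_b) = (1/2)(15.25)(76.25) = 581.4062.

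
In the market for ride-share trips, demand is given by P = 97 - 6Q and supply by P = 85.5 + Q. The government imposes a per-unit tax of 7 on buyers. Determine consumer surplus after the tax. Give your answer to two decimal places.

Pre-tax equilibrium: 97 - 6Q = 85.5 + Q gives Q* = 1.6429, P* = 87.1429.
A tax on buyers shifts demand down by 7: (97 - 7) - 6Q = 85.5 + Q, so Q_t = 0.6429. Buyers pay P_b = 93.1429; sellers receive P_s = P_b - 7 = 86.1429.
Consumer surplus is the triangle under demand above P_b: (1/2)(0.6429)(97 - 93.1429) = 1.2398.

1.24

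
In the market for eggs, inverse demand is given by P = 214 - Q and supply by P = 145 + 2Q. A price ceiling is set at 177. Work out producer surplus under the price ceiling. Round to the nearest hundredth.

Without the control, 214 - Q = 145 + 2Q so Q* = 23 and P* = 191.
At P = 177, sellers supply (177 - 145)/2 = 16 while buyers want more, so the quantity traded is 16 at price 177.
PS is the triangle above supply below 177: (1/2)(16)(177 - 145) = 256.

256.00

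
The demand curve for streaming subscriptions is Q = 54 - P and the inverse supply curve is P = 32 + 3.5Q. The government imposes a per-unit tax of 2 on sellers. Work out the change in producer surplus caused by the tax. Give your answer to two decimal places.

Rewriting demand in inverse form: P = 54 - Q.
Pre-tax equilibrium: 54 - Q = 32 + 3.5Q gives Q* = 4.8889, P* = 49.1111.
With the tax, sellers need 2 more per unit: 54 - Q = 32 + 3.5Q + 2, so Q_t = 4.4444. Buyers pay P_b = 49.5556; sellers receive P_s = P_b - 2 = 47.5556.
Producers lose the trapezoid between P_s and P* out to Q_t plus the triangle from Q_t to Q*: change in PS = 34.5679 - 41.8272 = -7.2593.

-7.26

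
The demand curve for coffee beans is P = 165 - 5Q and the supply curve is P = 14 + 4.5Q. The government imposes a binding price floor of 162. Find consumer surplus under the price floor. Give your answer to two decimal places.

Free-market equilibrium: 165 - 5Q = 14 + 4.5Q gives Q* = 15.8947, P* = 85.5263.
At the floor price 162, quantity demanded is (165 - 162)/5 = 0.6; demand is the short side, so Q = 0.6 trades at P = 162.
CS is the triangle under demand above 162: (1/2)(0.6)(165 - 162) = 0.9.

0.90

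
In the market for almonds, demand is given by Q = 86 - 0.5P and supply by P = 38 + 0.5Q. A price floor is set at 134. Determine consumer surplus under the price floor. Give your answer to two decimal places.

361.00

Rewriting demand in inverse form: P = 172 - 2Q.
Free-market equilibrium: 172 - 2Q = 38 + 0.5Q gives Q* = 53.6, P* = 64.8.
At P = 134, buyers demand (172 - 134)/2 = 19 while sellers would supply more, so the quantity traded is 19 at price 134.
CS is the triangle under demand above 134: (1/2)(19)(172 - 134) = 361.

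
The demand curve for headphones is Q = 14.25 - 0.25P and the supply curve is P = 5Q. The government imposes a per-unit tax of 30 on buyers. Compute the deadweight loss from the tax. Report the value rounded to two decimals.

Rewriting demand in inverse form: P = 57 - 4Q.
Pre-tax equilibrium: 57 - 4Q = 5Q gives Q* = 6.3333, P* = 31.6667.
With the tax, buyers' net willingness to pay falls by 30: (57 - 30) - 4Q = 5Q, so Q_t = 3. Buyers pay P_b = 45; sellers receive P_s = P_b - 30 = 15.
Deadweight loss is the triangle between the curves from Q_t to Q*: (1/2)(6.3333 - 3)(30) = 50.

50.00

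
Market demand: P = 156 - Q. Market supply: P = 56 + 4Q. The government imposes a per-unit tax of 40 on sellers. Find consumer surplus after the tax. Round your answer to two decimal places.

Without the tax, 156 - Q = 56 + 4Q so Q* = 20 and P* = 136.
A tax on sellers shifts supply up by 40: 156 - Q = 56 + 4Q + 40, so Q_t = 12. Buyers pay P_b = 144; sellers receive P_s = P_b - 40 = 104.
CS = (1/2)(Q_t)(156 - P_b) = (1/2)(12)(12) = 72.

72.00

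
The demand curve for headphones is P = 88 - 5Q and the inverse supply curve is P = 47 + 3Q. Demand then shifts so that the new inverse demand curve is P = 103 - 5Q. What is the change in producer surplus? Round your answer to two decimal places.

Initial equilibrium: Q_0 = 5.125, P_0 = 62.375; CS_0 = (1/2)(5.125)(25.625) = 65.6641, PS_0 = (1/2)(5.125)(15.375) = 39.3984.
New equilibrium: 103 - 5Q = 47 + 3Q gives Q_1 = 7, P_1 = 68; CS_1 = 122.5, PS_1 = 73.5.
Change in producer surplus = 73.5 - 39.3984 = 34.1016.

34.10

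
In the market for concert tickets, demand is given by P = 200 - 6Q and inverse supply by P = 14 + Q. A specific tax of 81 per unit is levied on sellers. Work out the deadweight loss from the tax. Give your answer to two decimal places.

468.64

Pre-tax equilibrium: 200 - 6Q = 14 + Q gives Q* = 26.5714, P* = 40.5714.
A tax on sellers shifts supply up by 81: 200 - 6Q = 14 + Q + 81, so Q_t = 15. Buyers pay P_b = 110; sellers receive P_s = P_b - 81 = 29.
Deadweight loss is the triangle between the curves from Q_t to Q*: (1/2)(26.5714 - 15)(81) = 468.6429.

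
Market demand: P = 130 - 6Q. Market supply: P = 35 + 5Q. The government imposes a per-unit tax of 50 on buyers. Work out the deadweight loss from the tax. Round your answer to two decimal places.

Pre-tax equilibrium: 130 - 6Q = 35 + 5Q gives Q* = 8.6364, P* = 78.1818.
A tax on buyers shifts demand down by 50: (130 - 50) - 6Q = 35 + 5Q, so Q_t = 4.0909. Buyers pay P_b = 105.4545; sellers receive P_s = P_b - 50 = 55.4545.
Deadweight loss is the triangle between the curves from Q_t to Q*: (1/2)(8.6364 - 4.0909)(50) = 113.6364.

113.64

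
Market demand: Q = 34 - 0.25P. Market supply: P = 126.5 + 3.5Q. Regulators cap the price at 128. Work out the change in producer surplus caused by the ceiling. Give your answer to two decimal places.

Rewriting demand in inverse form: P = 136 - 4Q.
Without the control, 136 - 4Q = 126.5 + 3.5Q so Q* = 1.2667 and P* = 130.9333.
At P = 128, sellers supply (128 - 126.5)/3.5 = 0.4286 while buyers want more, so the quantity traded is 0.4286 at price 128.
PS goes from (1/2)(1.2667)(4.4333) = 2.8078 to 0.3214 (computed as (128 - 126.5)(0.4286) - (1/2)(3.5)(0.4286)^2), a change of -2.4863.

-2.49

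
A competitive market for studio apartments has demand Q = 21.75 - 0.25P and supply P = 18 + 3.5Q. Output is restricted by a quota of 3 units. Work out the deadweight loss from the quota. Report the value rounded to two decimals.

Rewriting demand in inverse form: P = 87 - 4Q.
Unrestricted equilibrium: Q* = (87 - 18)/(4 + 3.5) = 9.2.
At Q = 3 the demand price is 87 - 4(3) = 75 and the supply price is 18 + 3.5(3) = 28.5.
Deadweight loss is the triangle between the curves from 3 to 9.2: (1/2)(75 - 28.5)(9.2 - 3) = 144.15.

144.15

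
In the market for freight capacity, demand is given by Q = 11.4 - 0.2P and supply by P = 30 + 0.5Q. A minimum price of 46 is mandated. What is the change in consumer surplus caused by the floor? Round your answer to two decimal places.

Rewriting demand in inverse form: P = 57 - 5Q.
Free-market equilibrium: 57 - 5Q = 30 + 0.5Q gives Q* = 4.9091, P* = 32.4545.
At the floor price 46, quantity demanded is (57 - 46)/5 = 2.2; demand is the short side, so Q = 2.2 trades at P = 46.
CS goes from (1/2)(4.9091)(24.5455) = 60.2479 to 12.1 (computed as (57 - 46)(2.2) - (1/2)(5)(2.2)^2), a change of -48.1479.

-48.15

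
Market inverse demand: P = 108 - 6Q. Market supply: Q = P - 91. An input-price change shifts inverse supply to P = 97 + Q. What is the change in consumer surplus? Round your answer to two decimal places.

Rewriting supply in inverse form: P = 91 + Q.
Initial equilibrium: Q_0 = 2.4286, P_0 = 93.4286; CS_0 = (1/2)(2.4286)(14.5714) = 17.6939, PS_0 = (1/2)(2.4286)(2.4286) = 2.949.
New equilibrium: 108 - 6Q = 97 + Q gives Q_1 = 1.5714, P_1 = 98.5714; CS_1 = 7.4082, PS_1 = 1.2347.
Change in consumer surplus = 7.4082 - 17.6939 = -10.2857.

-10.29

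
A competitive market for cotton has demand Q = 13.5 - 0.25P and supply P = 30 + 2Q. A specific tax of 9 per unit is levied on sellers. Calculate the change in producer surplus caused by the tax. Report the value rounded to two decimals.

-9.75

Rewriting demand in inverse form: P = 54 - 4Q.
Without the tax, 54 - 4Q = 30 + 2Q so Q* = 4 and P* = 38.
A tax on sellers shifts supply up by 9: 54 - 4Q = 30 + 2Q + 9, so Q_t = 2.5. Buyers pay P_b = 44; sellers receive P_s = P_b - 9 = 35.
PS falls from (1/2)(4)(8) = 16 to (1/2)(2.5)(5) = 6.25, a change of -9.75.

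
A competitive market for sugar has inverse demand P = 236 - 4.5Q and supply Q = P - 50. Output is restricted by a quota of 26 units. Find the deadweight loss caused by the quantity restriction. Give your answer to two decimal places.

168.09

Rewriting supply in inverse form: P = 50 + Q.
Without the quota, 236 - 4.5Q = 50 + Q gives Q* = 33.8182.
At Q = 26 the demand price is 236 - 4.5(26) = 119 and the supply price is 50 + (26) = 76.
Deadweight loss is the triangle between the curves from 26 to 33.8182: (1/2)(119 - 76)(33.8182 - 26) = 168.0909.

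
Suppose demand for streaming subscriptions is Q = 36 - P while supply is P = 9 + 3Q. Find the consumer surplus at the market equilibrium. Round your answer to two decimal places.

22.78

Rewriting demand in inverse form: P = 36 - Q.
Set 36 - Q = 9 + 3Q, which gives 27 = 4Q, so Q* = 6.75 and P* = 36 - (6.75) = 29.25.
The demand choke price is 36, so CS = (1/2)(Q*)(36 - P*) = (1/2)(6.75)(6.75) = 22.7812.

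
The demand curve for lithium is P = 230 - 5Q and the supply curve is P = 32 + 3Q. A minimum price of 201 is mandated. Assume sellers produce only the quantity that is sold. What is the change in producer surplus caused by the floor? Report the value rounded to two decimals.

10.90

Free-market equilibrium: 230 - 5Q = 32 + 3Q gives Q* = 24.75, P* = 106.25.
At the floor price 201, quantity demanded is (230 - 201)/5 = 5.8; demand is the short side, so Q = 5.8 trades at P = 201.
PS goes from (1/2)(24.75)(74.25) = 918.8438 to 929.74 (computed as (201 - 32)(5.8) - (1/2)(3)(5.8)^2), a change of 10.8963.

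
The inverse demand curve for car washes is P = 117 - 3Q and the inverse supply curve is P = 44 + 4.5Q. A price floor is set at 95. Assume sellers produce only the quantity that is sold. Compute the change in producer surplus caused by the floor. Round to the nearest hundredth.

Free-market equilibrium: 117 - 3Q = 44 + 4.5Q gives Q* = 9.7333, P* = 87.8.
At P = 95, buyers demand (117 - 95)/3 = 7.3333 while sellers would supply more, so the quantity traded is 7.3333 at price 95.
PS goes from (1/2)(9.7333)(43.8) = 213.16 to 253 (computed as (95 - 44)(7.3333) - (1/2)(4.5)(7.3333)^2), a change of 39.84.

39.84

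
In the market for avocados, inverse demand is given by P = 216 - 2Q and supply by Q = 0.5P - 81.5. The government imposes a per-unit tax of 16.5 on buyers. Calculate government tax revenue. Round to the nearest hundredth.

150.56

Rewriting supply in inverse form: P = 163 + 2Q.
Pre-tax equilibrium: 216 - 2Q = 163 + 2Q gives Q* = 13.25, P* = 189.5.
A tax on buyers shifts demand down by 16.5: (216 - 16.5) - 2Q = 163 + 2Q, so Q_t = 9.125. Buyers pay P_b = 197.75; sellers receive P_s = P_b - 16.5 = 181.25.
Revenue is the tax times quantity traded: 16.5 x 9.125 = 150.5625.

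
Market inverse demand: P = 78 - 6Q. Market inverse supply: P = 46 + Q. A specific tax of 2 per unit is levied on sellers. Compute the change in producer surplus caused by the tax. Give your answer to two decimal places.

-1.27

Pre-tax equilibrium: 78 - 6Q = 46 + Q gives Q* = 4.5714, P* = 50.5714.
A tax on sellers shifts supply up by 2: 78 - 6Q = 46 + Q + 2, so Q_t = 4.2857. Buyers pay P_b = 52.2857; sellers receive P_s = P_b - 2 = 50.2857.
Producers lose the trapezoid between P_s and P* out to Q_t plus the triangle from Q_t to Q*: change in PS = 9.1837 - 10.449 = -1.2653.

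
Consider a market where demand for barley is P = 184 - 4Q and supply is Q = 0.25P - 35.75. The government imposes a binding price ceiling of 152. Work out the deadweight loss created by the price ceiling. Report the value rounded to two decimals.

Rewriting supply in inverse form: P = 143 + 4Q.
Without the control, 184 - 4Q = 143 + 4Q so Q* = 5.125 and P* = 163.5.
At P = 152, sellers supply (152 - 143)/4 = 2.25 while buyers want more, so the quantity traded is 2.25 at price 152.
The lost-trades triangle has base Q* - 2.25 = 2.875 and height equal to the gap between the curves at Q = 2.25, which is 175 - 152 = 23. DWL = (1/2)(2.875)(23) = 33.0625.

33.06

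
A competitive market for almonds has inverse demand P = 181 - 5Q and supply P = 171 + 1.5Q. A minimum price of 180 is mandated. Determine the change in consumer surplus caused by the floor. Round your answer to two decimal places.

Free-market equilibrium: 181 - 5Q = 171 + 1.5Q gives Q* = 1.5385, P* = 173.3077.
At the floor price 180, quantity demanded is (181 - 180)/5 = 0.2; demand is the short side, so Q = 0.2 trades at P = 180.
CS goes from (1/2)(1.5385)(7.6923) = 5.9172 to 0.1 (computed as (181 - 180)(0.2) - (1/2)(5)(0.2)^2), a change of -5.8172.

-5.82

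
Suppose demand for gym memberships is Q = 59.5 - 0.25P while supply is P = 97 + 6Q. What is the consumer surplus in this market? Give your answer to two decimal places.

397.62

Rewriting demand in inverse form: P = 238 - 4Q.
Setting demand equal to supply, 141 = 10Q, so Q* = 14.1 and P* = 181.6.
The demand choke price is 238, so CS = (1/2)(Q*)(238 - P*) = (1/2)(14.1)(56.4) = 397.62.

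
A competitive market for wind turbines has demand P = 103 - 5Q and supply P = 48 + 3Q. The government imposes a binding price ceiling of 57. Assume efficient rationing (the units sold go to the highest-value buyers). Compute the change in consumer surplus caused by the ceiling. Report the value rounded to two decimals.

Without the control, 103 - 5Q = 48 + 3Q so Q* = 6.875 and P* = 68.625.
At the ceiling price 57, quantity supplied is (57 - 48)/3 = 3; supply is the short side, so Q = 3 trades at P = 57.
CS goes from (1/2)(6.875)(34.375) = 118.1641 to 115.5 (computed as (103 - 57)(3) - (1/2)(5)(3)^2), a change of -2.6641.

-2.66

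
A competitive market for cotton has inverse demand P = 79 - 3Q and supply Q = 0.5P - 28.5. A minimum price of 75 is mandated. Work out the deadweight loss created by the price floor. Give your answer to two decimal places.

23.51

Rewriting supply in inverse form: P = 57 + 2Q.
Without the control, 79 - 3Q = 57 + 2Q so Q* = 4.4 and P* = 65.8.
At P = 75, buyers demand (79 - 75)/3 = 1.3333 while sellers would supply more, so the quantity traded is 1.3333 at price 75.
The lost-trades triangle has base Q* - 1.3333 = 3.0667 and height equal to the gap between the curves at Q = 1.3333, which is 75 - 59.6667 = 15.3333. DWL = (1/2)(3.0667)(15.3333) = 23.5111.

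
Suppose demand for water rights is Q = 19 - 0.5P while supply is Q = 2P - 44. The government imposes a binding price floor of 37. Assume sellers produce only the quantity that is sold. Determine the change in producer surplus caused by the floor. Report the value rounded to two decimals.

Rewriting demand in inverse form: P = 38 - 2Q.
Rewriting supply in inverse form: P = 22 + 0.5Q.
Without the control, 38 - 2Q = 22 + 0.5Q so Q* = 6.4 and P* = 25.2.
At the floor price 37, quantity demanded is (38 - 37)/2 = 0.5; demand is the short side, so Q = 0.5 trades at P = 37.
PS goes from (1/2)(6.4)(3.2) = 10.24 to 7.4375 (computed as (37 - 22)(0.5) - (1/2)(0.5)(0.5)^2), a change of -2.8025.

-2.80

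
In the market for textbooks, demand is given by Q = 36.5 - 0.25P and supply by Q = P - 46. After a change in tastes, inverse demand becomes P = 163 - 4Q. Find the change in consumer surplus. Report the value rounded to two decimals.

295.12

Rewriting demand in inverse form: P = 146 - 4Q.
Rewriting supply in inverse form: P = 46 + Q.
Initial equilibrium: Q_0 = 20, P_0 = 66; CS_0 = (1/2)(20)(80) = 800, PS_0 = (1/2)(20)(20) = 200.
New equilibrium: 163 - 4Q = 46 + Q gives Q_1 = 23.4, P_1 = 69.4; CS_1 = 1095.12, PS_1 = 273.78.
Change in consumer surplus = 1095.12 - 800 = 295.12.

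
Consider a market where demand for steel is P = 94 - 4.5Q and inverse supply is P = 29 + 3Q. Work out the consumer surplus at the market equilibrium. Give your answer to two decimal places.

169.00

Equilibrium: 94 - 4.5Q = 29 + 3Q, so Q* = 8.6667 and P* = 55.
Consumer surplus is the triangle under demand above P*: (1/2)(8.6667)(94 - 55) = (1/2)(8.6667)(39) = 169.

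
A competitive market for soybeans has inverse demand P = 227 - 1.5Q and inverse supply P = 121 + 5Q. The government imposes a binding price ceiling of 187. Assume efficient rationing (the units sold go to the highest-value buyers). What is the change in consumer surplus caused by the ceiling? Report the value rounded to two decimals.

197.86

Without the control, 227 - 1.5Q = 121 + 5Q so Q* = 16.3077 and P* = 202.5385.
At the ceiling price 187, quantity supplied is (187 - 121)/5 = 13.2; supply is the short side, so Q = 13.2 trades at P = 187.
CS goes from (1/2)(16.3077)(24.4615) = 199.4556 to 397.32 (computed as (227 - 187)(13.2) - (1/2)(1.5)(13.2)^2), a change of 197.8644.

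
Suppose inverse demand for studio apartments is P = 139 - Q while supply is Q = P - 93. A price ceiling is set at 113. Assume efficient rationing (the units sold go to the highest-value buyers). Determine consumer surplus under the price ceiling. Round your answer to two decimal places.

Rewriting supply in inverse form: P = 93 + Q.
Free-market equilibrium: 139 - Q = 93 + Q gives Q* = 23, P* = 116.
At the ceiling price 113, quantity supplied is (113 - 93)/1 = 20; supply is the short side, so Q = 20 trades at P = 113.
The demand price at Q = 20 is 119. CS is the trapezoid between demand and 113 over [0, 20]: (1/2)[(139 - 113) + (119 - 113)](20) = 320.

320.00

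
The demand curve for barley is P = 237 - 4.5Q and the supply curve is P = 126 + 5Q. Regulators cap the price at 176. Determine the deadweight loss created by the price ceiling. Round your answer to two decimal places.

13.47

Without the control, 237 - 4.5Q = 126 + 5Q so Q* = 11.6842 and P* = 184.4211.
At the ceiling price 176, quantity supplied is (176 - 126)/5 = 10; supply is the short side, so Q = 10 trades at P = 176.
At Q = 10 the demand price is 192 and the supply price is 176. Deadweight loss is the triangle between the curves from 10 to 11.6842: (1/2)(192 - 176)(11.6842 - 10) = 13.4737.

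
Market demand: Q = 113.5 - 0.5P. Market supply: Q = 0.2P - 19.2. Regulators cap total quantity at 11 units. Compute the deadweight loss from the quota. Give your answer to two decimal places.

Rewriting demand in inverse form: P = 227 - 2Q.
Rewriting supply in inverse form: P = 96 + 5Q.
Unrestricted equilibrium: Q* = (227 - 96)/(2 + 5) = 18.7143.
At Q = 11 the demand price is 227 - 2(11) = 205 and the supply price is 96 + 5(11) = 151.
Deadweight loss is the triangle between the curves from 11 to 18.7143: (1/2)(205 - 151)(18.7143 - 11) = 208.2857.

208.29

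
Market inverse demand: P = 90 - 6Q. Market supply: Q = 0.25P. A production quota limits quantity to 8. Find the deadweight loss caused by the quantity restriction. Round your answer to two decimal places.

5.00

Rewriting supply in inverse form: P = 4Q.
Unrestricted equilibrium: Q* = (90 - 0)/(6 + 4) = 9.
At Q = 8 the demand price is 90 - 6(8) = 42 and the supply price is 0 + 4(8) = 32.
DWL = (1/2)(gap between curves at 8) x (Q* - 8) = (1/2)(10)(1) = 5.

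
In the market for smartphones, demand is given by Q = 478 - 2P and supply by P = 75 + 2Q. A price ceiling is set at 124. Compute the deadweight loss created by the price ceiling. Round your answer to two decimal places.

2111.51

Rewriting demand in inverse form: P = 239 - 0.5Q.
Free-market equilibrium: 239 - 0.5Q = 75 + 2Q gives Q* = 65.6, P* = 206.2.
At the ceiling price 124, quantity supplied is (124 - 75)/2 = 24.5; supply is the short side, so Q = 24.5 trades at P = 124.
The lost-trades triangle has base Q* - 24.5 = 41.1 and height equal to the gap between the curves at Q = 24.5, which is 226.75 - 124 = 102.75. DWL = (1/2)(41.1)(102.75) = 2111.5125.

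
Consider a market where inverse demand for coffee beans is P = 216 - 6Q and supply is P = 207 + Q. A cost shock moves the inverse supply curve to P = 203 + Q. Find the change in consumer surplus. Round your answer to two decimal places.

5.39

Initial equilibrium: Q_0 = 1.2857, P_0 = 208.2857; CS_0 = (1/2)(1.2857)(7.7143) = 4.9592, PS_0 = (1/2)(1.2857)(1.2857) = 0.8265.
New equilibrium: 216 - 6Q = 203 + Q gives Q_1 = 1.8571, P_1 = 204.8571; CS_1 = 10.3469, PS_1 = 1.7245.
Change in consumer surplus = 10.3469 - 4.9592 = 5.3878.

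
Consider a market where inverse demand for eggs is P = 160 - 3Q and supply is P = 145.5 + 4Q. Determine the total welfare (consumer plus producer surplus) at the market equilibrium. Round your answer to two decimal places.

15.02

Equilibrium: 160 - 3Q = 145.5 + 4Q, so Q* = 2.0714 and P* = 153.7857.
Total surplus is the full triangle between the curves from 0 to Q*: (1/2)(2.0714)(160 - 145.5) = 15.0179.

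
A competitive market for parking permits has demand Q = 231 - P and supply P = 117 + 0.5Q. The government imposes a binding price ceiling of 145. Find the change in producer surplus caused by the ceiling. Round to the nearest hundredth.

Rewriting demand in inverse form: P = 231 - Q.
Free-market equilibrium: 231 - Q = 117 + 0.5Q gives Q* = 76, P* = 155.
At P = 145, sellers supply (145 - 117)/0.5 = 56 while buyers want more, so the quantity traded is 56 at price 145.
PS goes from (1/2)(76)(38) = 1444 to 784 (computed as (145 - 117)(56) - (1/2)(0.5)(56)^2), a change of -660.

-660.00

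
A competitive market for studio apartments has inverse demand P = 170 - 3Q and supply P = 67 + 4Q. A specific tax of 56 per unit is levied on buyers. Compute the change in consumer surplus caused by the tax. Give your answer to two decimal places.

Without the tax, 170 - 3Q = 67 + 4Q so Q* = 14.7143 and P* = 125.8571.
With the tax, buyers' net willingness to pay falls by 56: (170 - 56) - 3Q = 67 + 4Q, so Q_t = 6.7143. Buyers pay P_b = 149.8571; sellers receive P_s = P_b - 56 = 93.8571.
Consumers lose the trapezoid between P* and P_b out to Q_t plus the triangle from Q_t to Q*: change in CS = 67.6224 - 324.7653 = -257.1429.

-257.14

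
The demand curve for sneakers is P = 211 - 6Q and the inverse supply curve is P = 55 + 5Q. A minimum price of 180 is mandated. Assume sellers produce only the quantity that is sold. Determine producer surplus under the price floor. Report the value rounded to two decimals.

579.10

Without the control, 211 - 6Q = 55 + 5Q so Q* = 14.1818 and P* = 125.9091.
At P = 180, buyers demand (211 - 180)/6 = 5.1667 while sellers would supply more, so the quantity traded is 5.1667 at price 180.
The supply price at Q = 5.1667 is 80.8333. PS is the trapezoid between 180 and supply over [0, 5.1667]: (1/2)[(180 - 55) + (180 - 80.8333)](5.1667) = 579.0972.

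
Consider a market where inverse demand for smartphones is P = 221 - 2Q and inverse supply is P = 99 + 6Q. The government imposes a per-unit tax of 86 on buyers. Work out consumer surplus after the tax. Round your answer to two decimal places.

20.25

Pre-tax equilibrium: 221 - 2Q = 99 + 6Q gives Q* = 15.25, P* = 190.5.
A tax on buyers shifts demand down by 86: (221 - 86) - 2Q = 99 + 6Q, so Q_t = 4.5. Buyers pay P_b = 212; sellers receive P_s = P_b - 86 = 126.
Consumer surplus is the triangle under demand above P_b: (1/2)(4.5)(221 - 212) = 20.25.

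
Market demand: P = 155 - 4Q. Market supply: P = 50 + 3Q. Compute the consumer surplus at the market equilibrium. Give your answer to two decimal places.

Setting demand equal to supply, 105 = 7Q, so Q* = 15 and P* = 95.
The demand choke price is 155, so CS = (1/2)(Q*)(155 - P*) = (1/2)(15)(60) = 450.

450.00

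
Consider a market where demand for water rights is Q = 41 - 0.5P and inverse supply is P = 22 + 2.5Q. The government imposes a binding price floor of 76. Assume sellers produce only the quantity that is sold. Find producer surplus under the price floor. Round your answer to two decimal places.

150.75

Rewriting demand in inverse form: P = 82 - 2Q.
Free-market equilibrium: 82 - 2Q = 22 + 2.5Q gives Q* = 13.3333, P* = 55.3333.
At P = 76, buyers demand (82 - 76)/2 = 3 while sellers would supply more, so the quantity traded is 3 at price 76.
The supply price at Q = 3 is 29.5. PS is the trapezoid between 76 and supply over [0, 3]: (1/2)[(76 - 22) + (76 - 29.5)](3) = 150.75.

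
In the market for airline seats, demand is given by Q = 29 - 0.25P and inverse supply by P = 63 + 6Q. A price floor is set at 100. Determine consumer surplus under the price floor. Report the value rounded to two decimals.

Rewriting demand in inverse form: P = 116 - 4Q.
Without the control, 116 - 4Q = 63 + 6Q so Q* = 5.3 and P* = 94.8.
At P = 100, buyers demand (116 - 100)/4 = 4 while sellers would supply more, so the quantity traded is 4 at price 100.
CS is the triangle under demand above 100: (1/2)(4)(116 - 100) = 32.

32.00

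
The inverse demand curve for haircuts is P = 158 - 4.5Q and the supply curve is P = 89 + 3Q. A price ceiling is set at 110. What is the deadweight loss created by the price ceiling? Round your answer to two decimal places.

Without the control, 158 - 4.5Q = 89 + 3Q so Q* = 9.2 and P* = 116.6.
At P = 110, sellers supply (110 - 89)/3 = 7 while buyers want more, so the quantity traded is 7 at price 110.
At Q = 7 the demand price is 126.5 and the supply price is 110. Deadweight loss is the triangle between the curves from 7 to 9.2: (1/2)(126.5 - 110)(9.2 - 7) = 18.15.

18.15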